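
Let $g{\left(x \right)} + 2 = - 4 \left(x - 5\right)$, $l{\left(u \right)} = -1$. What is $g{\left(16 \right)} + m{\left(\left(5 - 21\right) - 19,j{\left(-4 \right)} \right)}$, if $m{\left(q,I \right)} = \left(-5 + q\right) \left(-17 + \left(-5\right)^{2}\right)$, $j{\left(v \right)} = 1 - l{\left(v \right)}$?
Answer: $-366$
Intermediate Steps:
$g{\left(x \right)} = 18 - 4 x$ ($g{\left(x \right)} = -2 - 4 \left(x - 5\right) = -2 - 4 \left(-5 + x\right) = -2 - \left(-20 + 4 x\right) = 18 - 4 x$)
$j{\left(v \right)} = 2$ ($j{\left(v \right)} = 1 - -1 = 1 + 1 = 2$)
$m{\left(q,I \right)} = -40 + 8 q$ ($m{\left(q,I \right)} = \left(-5 + q\right) \left(-17 + 25\right) = \left(-5 + q\right) 8 = -40 + 8 q$)
$g{\left(16 \right)} + m{\left(\left(5 - 21\right) - 19,j{\left(-4 \right)} \right)} = \left(18 - 64\right) + \left(-40 + 8 \left(\left(5 - 21\right) - 19\right)\right) = \left(18 - 64\right) + \left(-40 + 8 \left(-16 - 19\right)\right) = -46 + \left(-40 + 8 \left(-35\right)\right) = -46 - 320 = -366$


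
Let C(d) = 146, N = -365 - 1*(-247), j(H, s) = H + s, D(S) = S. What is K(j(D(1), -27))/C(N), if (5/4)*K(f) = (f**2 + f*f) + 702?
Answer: 4108/365 ≈ 11.255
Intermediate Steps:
N = -118 (N = -365 + 247 = -118)
K(f) = 2808/5 + 8*f**2/5 (K(f) = 4*((f**2 + f*f) + 702)/5 = 4*((f**2 + f**2) + 702)/5 = 4*(2*f**2 + 702)/5 = 4*(702 + 2*f**2)/5 = 2808/5 + 8*f**2/5)
K(j(D(1), -27))/C(N) = (2808/5 + 8*(1 - 27)**2/5)/146 = (2808/5 + (8/5)*(-26)**2)*(1/146) = (2808/5 + (8/5)*676)*(1/146) = (2808/5 + 5408/5)*(1/146) = (8216/5)*(1/146) = 4108/365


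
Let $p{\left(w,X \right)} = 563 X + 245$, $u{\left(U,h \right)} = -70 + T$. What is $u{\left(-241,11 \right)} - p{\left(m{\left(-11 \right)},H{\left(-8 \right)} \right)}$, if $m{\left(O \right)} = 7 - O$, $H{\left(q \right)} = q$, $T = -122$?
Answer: $4067$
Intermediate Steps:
$u{\left(U,h \right)} = -192$ ($u{\left(U,h \right)} = -70 - 122 = -192$)
$p{\left(w,X \right)} = 245 + 563 X$
$u{\left(-241,11 \right)} - p{\left(m{\left(-11 \right)},H{\left(-8 \right)} \right)} = -192 - \left(245 + 563 \left(-8\right)\right) = -192 - \left(245 - 4504\right) = -192 - -4259 = -192 + 4259 = 4067$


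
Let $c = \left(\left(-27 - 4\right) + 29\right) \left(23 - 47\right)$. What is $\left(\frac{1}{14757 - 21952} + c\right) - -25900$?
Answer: $\frac{186695859}{7195} \approx 25948.0$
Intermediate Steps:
$c = 48$ ($c = \left(-31 + 29\right) \left(-24\right) = \left(-2\right) \left(-24\right) = 48$)
$\left(\frac{1}{14757 - 21952} + c\right) - -25900 = \left(\frac{1}{14757 - 21952} + 48\right) - -25900 = \left(\frac{1}{-7195} + 48\right) + 25900 = \left(- \frac{1}{7195} + 48\right) + 25900 = \frac{345359}{7195} + 25900 = \frac{186695859}{7195}$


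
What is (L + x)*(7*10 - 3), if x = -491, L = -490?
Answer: -65727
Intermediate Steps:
(L + x)*(7*10 - 3) = (-490 - 491)*(7*10 - 3) = -981*(70 - 3) = -981*67 = -65727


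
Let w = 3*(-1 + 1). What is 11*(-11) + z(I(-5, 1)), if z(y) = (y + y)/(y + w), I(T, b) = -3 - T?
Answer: -119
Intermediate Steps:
w = 0 (w = 3*0 = 0)
z(y) = 2 (z(y) = (y + y)/(y + 0) = (2*y)/y = 2)
11*(-11) + z(I(-5, 1)) = 11*(-11) + 2 = -121 + 2 = -119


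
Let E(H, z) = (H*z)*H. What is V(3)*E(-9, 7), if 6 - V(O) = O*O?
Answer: -1701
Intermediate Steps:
E(H, z) = z*H²
V(O) = 6 - O² (V(O) = 6 - O*O = 6 - O²)
V(3)*E(-9, 7) = (6 - 1*3²)*(7*(-9)²) = (6 - 1*9)*(7*81) = (6 - 9)*567 = -3*567 = -1701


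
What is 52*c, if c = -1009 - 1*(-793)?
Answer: -11232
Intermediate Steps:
c = -216 (c = -1009 + 793 = -216)
52*c = 52*(-216) = -11232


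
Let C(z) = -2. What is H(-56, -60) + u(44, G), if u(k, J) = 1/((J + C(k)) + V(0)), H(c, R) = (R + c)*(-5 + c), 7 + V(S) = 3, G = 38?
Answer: 226433/32 ≈ 7076.0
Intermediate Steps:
V(S) = -4 (V(S) = -7 + 3 = -4)
H(c, R) = (-5 + c)*(R + c)
u(k, J) = 1/(-6 + J) (u(k, J) = 1/((J - 2) - 4) = 1/((-2 + J) - 4) = 1/(-6 + J))
H(-56, -60) + u(44, G) = ((-56)² - 5*(-60) - 5*(-56) - 60*(-56)) + 1/(-6 + 38) = (3136 + 300 + 280 + 3360) + 1/32 = 7076 + 1/32 = 226433/32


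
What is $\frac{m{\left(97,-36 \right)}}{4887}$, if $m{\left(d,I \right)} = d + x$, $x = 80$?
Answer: $\frac{59}{1629} \approx 0.036219$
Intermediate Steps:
$m{\left(d,I \right)} = 80 + d$ ($m{\left(d,I \right)} = d + 80 = 80 + d$)
$\frac{m{\left(97,-36 \right)}}{4887} = \frac{80 + 97}{4887} = 177 \cdot \frac{1}{4887} = \frac{59}{1629}$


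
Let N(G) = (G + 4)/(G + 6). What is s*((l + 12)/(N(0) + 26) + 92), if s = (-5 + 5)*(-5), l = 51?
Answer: 0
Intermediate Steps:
s = 0 (s = 0*(-5) = 0)
N(G) = (4 + G)/(6 + G)
s*((l + 12)/(N(0) + 26) + 92) = 0*((51 + 12)/((4 + 0)/(6 + 0) + 26) + 92) = 0*(63/(4/6 + 26) + 92) = 0*(63/((⅙)*4 + 26) + 92) = 0*(63/(⅔ + 26) + 92) = 0*(63/(80/3) + 92) = 0*(63*(3/80) + 92) = 0*(189/80 + 92) = 0*(7549/80) = 0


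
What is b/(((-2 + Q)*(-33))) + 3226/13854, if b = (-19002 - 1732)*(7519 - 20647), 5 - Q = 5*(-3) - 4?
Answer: -314250031411/838167 ≈ -3.7493e+5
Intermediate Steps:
Q = 24 (Q = 5 - (5*(-3) - 4) = 5 - (-15 - 4) = 5 - 1*(-19) = 5 + 19 = 24)
b = 272195952 (b = -20734*(-13128) = 272195952)
b/(((-2 + Q)*(-33))) + 3226/13854 = 272195952/(((-2 + 24)*(-33))) + 3226/13854 = 272195952/((22*(-33))) + 3226*(1/13854) = 272195952/(-726) + 1613/6927 = 272195952*(-1/726) + 1613/6927 = -45365992/121 + 1613/6927 = -314250031411/838167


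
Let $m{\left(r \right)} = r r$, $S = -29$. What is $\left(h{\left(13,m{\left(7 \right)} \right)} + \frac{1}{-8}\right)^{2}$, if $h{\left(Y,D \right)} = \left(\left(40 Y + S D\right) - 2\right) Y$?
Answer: $\frac{8819651569}{64} \approx 1.3781 \cdot 10^{8}$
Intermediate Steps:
$m{\left(r \right)} = r^{2}$
$h{\left(Y,D \right)} = Y \left(-2 - 29 D + 40 Y\right)$ ($h{\left(Y,D \right)} = \left(\left(40 Y - 29 D\right) - 2\right) Y = \left(\left(- 29 D + 40 Y\right) - 2\right) Y = \left(-2 - 29 D + 40 Y\right) Y = Y \left(-2 - 29 D + 40 Y\right)$)
$\left(h{\left(13,m{\left(7 \right)} \right)} + \frac{1}{-8}\right)^{2} = \left(13 \left(-2 - 29 \cdot 7^{2} + 40 \cdot 13\right) + \frac{1}{-8}\right)^{2} = \left(13 \left(-2 - 1421 + 520\right) - \frac{1}{8}\right)^{2} = \left(13 \left(-903\right) - \frac{1}{8}\right)^{2} = \left(-11739 - \frac{1}{8}\right)^{2} = \left(- \frac{93913}{8}\right)^{2} = \frac{8819651569}{64}$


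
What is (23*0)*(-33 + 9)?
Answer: 0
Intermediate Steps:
(23*0)*(-33 + 9) = 0*(-24) = 0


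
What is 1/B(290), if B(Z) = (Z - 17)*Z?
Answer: 1/79170 ≈ 1.2631e-5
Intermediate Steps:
B(Z) = Z*(-17 + Z) (B(Z) = (-17 + Z)*Z = Z*(-17 + Z))
1/B(290) = 1/(290*(-17 + 290)) = 1/(290*273) = 1/79170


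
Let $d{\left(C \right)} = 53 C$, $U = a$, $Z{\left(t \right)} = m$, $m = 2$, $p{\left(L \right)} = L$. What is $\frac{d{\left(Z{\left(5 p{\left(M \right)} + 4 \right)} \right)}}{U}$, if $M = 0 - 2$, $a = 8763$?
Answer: $\frac{106}{8763} \approx 0.012096$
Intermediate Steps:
$M = -2$
$Z{\left(t \right)} = 2$
$U = 8763$
$\frac{d{\left(Z{\left(5 p{\left(M \right)} + 4 \right)} \right)}}{U} = \frac{53 \cdot 2}{8763} = 106 \cdot \frac{1}{8763} = \frac{106}{8763}$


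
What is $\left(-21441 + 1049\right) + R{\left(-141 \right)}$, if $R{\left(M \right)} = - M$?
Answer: $-20251$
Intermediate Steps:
$\left(-21441 + 1049\right) + R{\left(-141 \right)} = \left(-21441 + 1049\right) - -141 = -20392 + 141 = -20251$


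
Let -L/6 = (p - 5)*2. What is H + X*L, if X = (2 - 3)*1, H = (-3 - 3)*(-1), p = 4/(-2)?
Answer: -78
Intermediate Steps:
p = -2 (p = 4*(-½) = -2)
H = 6 (H = -6*(-1) = 6)
L = 84 (L = -6*(-2 - 5)*2 = -(-42)*2 = -6*(-14) = 84)
X = -1 (X = -1*1 = -1)
H + X*L = 6 - 1*84 = 6 - 84 = -78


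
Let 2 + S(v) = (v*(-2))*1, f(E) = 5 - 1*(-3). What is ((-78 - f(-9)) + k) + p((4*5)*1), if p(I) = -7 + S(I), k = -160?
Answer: -295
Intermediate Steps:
f(E) = 8 (f(E) = 5 + 3 = 8)
S(v) = -2 - 2*v (S(v) = -2 + (v*(-2))*1 = -2 - 2*v*1 = -2 - 2*v)
p(I) = -9 - 2*I (p(I) = -7 + (-2 - 2*I) = -9 - 2*I)
((-78 - f(-9)) + k) + p((4*5)*1) = ((-78 - 1*8) - 160) + (-9 - 2*4*5) = ((-78 - 8) - 160) + (-9 - 40) = (-86 - 160) + (-9 - 2*20) = -246 + (-9 - 40) = -246 - 49 = -295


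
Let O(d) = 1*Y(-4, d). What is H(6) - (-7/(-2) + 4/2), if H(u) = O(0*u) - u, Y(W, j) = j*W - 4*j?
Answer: -23/2 ≈ -11.500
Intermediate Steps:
Y(W, j) = -4*j + W*j (Y(W, j) = W*j - 4*j = -4*j + W*j)
O(d) = -8*d (O(d) = 1*(d*(-4 - 4)) = 1*(d*(-8)) = 1*(-8*d) = -8*d)
H(u) = -u (H(u) = -0*u - u = -8*0 - u = 0 - u = -u)
H(6) - (-7/(-2) + 4/2) = -1*6 - (-7/(-2) + 4/2) = -6 - (-7*(-1/2) + 4*(1/2)) = -6 - (7/2 + 2) = -6 - 1*11/2 = -6 - 11/2 = -23/2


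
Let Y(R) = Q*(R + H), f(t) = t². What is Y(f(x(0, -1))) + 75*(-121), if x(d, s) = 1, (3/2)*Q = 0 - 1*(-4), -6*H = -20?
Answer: -81571/9 ≈ -9063.4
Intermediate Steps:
H = 10/3 (H = -⅙*(-20) = 10/3 ≈ 3.3333)
Q = 8/3 (Q = 2*(0 - 1*(-4))/3 = 2*(0 + 4)/3 = (⅔)*4 = 8/3 ≈ 2.6667)
Y(R) = 80/9 + 8*R/3 (Y(R) = 8*(R + 10/3)/3 = 8*(10/3 + R)/3 = 80/9 + 8*R/3)
Y(f(x(0, -1))) + 75*(-121) = (80/9 + (8/3)*1²) + 75*(-121) = (80/9 + (8/3)*1) - 9075 = (80/9 + 8/3) - 9075 = 104/9 - 9075 = -81571/9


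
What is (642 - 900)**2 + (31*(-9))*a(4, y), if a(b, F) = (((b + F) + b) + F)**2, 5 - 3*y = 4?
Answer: 45608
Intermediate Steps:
y = 1/3 (y = 5/3 - 1/3*4 = 5/3 - 4/3 = 1/3 ≈ 0.33333)
a(b, F) = (2*F + 2*b)**2 (a(b, F) = (((F + b) + b) + F)**2 = ((F + 2*b) + F)**2 = (2*F + 2*b)**2)
(642 - 900)**2 + (31*(-9))*a(4, y) = (642 - 900)**2 + (31*(-9))*(4*(1/3 + 4)**2) = (-258)**2 - 1116*(13/3)**2 = 66564 - 1116*169/9 = 66564 - 279*676/9 = 66564 - 20956 = 45608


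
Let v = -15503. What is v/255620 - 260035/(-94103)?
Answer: 65011267891/24054608860 ≈ 2.7027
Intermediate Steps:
v/255620 - 260035/(-94103) = -15503/255620 - 260035/(-94103) = -15503*1/255620 - 260035*(-1/94103) = -15503/255620 + 260035/94103 = 65011267891/24054608860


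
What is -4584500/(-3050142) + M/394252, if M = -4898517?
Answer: -6566862072707/601262291892 ≈ -10.922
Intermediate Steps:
-4584500/(-3050142) + M/394252 = -4584500/(-3050142) - 4898517/394252 = -4584500*(-1/3050142) - 4898517*1/394252 = 2292250/1525071 - 4898517/394252 = -6566862072707/601262291892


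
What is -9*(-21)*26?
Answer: 4914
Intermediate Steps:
-9*(-21)*26 = 189*26 = 4914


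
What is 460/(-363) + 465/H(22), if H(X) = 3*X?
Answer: 4195/726 ≈ 5.7782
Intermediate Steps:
460/(-363) + 465/H(22) = 460/(-363) + 465/((3*22)) = 460*(-1/363) + 465/66 = -460/363 + 465*(1/66) = -460/363 + 155/22 = 4195/726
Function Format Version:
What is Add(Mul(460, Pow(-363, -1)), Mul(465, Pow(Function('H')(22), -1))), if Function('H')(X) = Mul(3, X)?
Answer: Rational(4195, 726) ≈ 5.7782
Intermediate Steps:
Add(Mul(460, Pow(-363, -1)), Mul(465, Pow(Function('H')(22), -1))) = Add(Mul(460, Pow(-363, -1)), Mul(465, Pow(Mul(3, 22), -1))) = Add(Mul(460, Rational(-1, 363)), Mul(465, Pow(66, -1))) = Add(Rational(-460, 363), Mul(465, Rational(1, 66))) = Add(Rational(-460, 363), Rational(155, 22)) = Rational(4195, 726)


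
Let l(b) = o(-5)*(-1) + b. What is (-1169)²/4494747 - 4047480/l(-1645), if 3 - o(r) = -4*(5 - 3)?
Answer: 252703633508/103379181 ≈ 2444.4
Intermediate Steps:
o(r) = 11 (o(r) = 3 - (-4)*(5 - 3) = 3 - (-4)*2 = 3 - 1*(-8) = 3 + 8 = 11)
l(b) = -11 + b (l(b) = 11*(-1) + b = -11 + b)
(-1169)²/4494747 - 4047480/l(-1645) = (-1169)²/4494747 - 4047480/(-11 - 1645) = 1366561*(1/4494747) - 4047480/(-1656) = 1366561/4494747 - 4047480*(-1/1656) = 1366561/4494747 + 56215/23 = 252703633508/103379181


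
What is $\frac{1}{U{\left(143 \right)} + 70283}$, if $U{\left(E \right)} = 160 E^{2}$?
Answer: $\frac{1}{3342123} \approx 2.9921 \cdot 10^{-7}$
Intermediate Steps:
$\frac{1}{U{\left(143 \right)} + 70283} = \frac{1}{160 \cdot 143^{2} + 70283} = \frac{1}{160 \cdot 20449 + 70283} = \frac{1}{3271840 + 70283} = \frac{1}{3342123}$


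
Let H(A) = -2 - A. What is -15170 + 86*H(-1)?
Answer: -15256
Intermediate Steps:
-15170 + 86*H(-1) = -15170 + 86*(-2 - 1*(-1)) = -15170 + 86*(-2 + 1) = -15170 + 86*(-1) = -15170 - 86 = -15256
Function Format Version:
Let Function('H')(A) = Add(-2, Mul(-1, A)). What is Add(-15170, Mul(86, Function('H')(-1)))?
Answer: -15256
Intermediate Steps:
Add(-15170, Mul(86, Function('H')(-1))) = Add(-15170, Mul(86, Add(-2, Mul(-1, -1)))) = Add(-15170, Mul(86, Add(-2, 1))) = Add(-15170, Mul(86, -1)) = Add(-15170, -86) = -15256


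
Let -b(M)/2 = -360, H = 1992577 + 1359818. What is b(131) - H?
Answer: -3351675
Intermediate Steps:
H = 3352395
b(M) = 720 (b(M) = -2*(-360) = 720)
b(131) - H = 720 - 1*3352395 = 720 - 3352395 = -3351675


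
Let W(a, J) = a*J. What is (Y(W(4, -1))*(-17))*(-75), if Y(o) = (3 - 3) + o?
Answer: -5100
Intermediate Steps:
W(a, J) = J*a
Y(o) = o (Y(o) = 0 + o = o)
(Y(W(4, -1))*(-17))*(-75) = (-1*4*(-17))*(-75) = -4*(-17)*(-75) = 68*(-75) = -5100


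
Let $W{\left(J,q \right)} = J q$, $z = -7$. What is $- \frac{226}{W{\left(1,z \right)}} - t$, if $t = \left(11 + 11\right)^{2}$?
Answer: $- \frac{3162}{7} \approx -451.71$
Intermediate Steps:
$t = 484$ ($t = 22^{2} = 484$)
$- \frac{226}{W{\left(1,z \right)}} - t = - \frac{226}{1 \left(-7\right)} - 484 = - \frac{226}{-7} - 484 = \left(-226\right) \left(- \frac{1}{7}\right) - 484 = \frac{226}{7} - 484 = - \frac{3162}{7}$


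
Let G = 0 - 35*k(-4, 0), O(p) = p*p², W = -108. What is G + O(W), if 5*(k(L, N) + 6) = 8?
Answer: -1259558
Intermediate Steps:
k(L, N) = -22/5 (k(L, N) = -6 + (⅕)*8 = -6 + 8/5 = -22/5)
O(p) = p³
G = 154 (G = 0 - 35*(-22/5) = 0 + 154 = 154)
G + O(W) = 154 + (-108)³ = 154 - 1259712 = -1259558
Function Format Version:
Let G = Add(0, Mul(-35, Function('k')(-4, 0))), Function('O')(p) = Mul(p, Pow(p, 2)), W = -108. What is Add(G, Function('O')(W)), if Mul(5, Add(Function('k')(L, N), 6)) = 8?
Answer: -1259558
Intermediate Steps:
Function('k')(L, N) = Rational(-22, 5) (Function('k')(L, N) = Add(-6, Mul(Rational(1, 5), 8)) = Add(-6, Rational(8, 5)) = Rational(-22, 5))
Function('O')(p) = Pow(p, 3)
G = 154 (G = Add(0, Mul(-35, Rational(-22, 5))) = Add(0, 154) = 154)
Add(G, Function('O')(W)) = Add(154, Pow(-108, 3)) = Add(154, -1259712) = -1259558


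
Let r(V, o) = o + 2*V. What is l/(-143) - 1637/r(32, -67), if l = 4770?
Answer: 219781/429 ≈ 512.31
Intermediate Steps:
l/(-143) - 1637/r(32, -67) = 4770/(-143) - 1637/(-67 + 2*32) = 4770*(-1/143) - 1637/(-67 + 64) = -4770/143 - 1637/(-3) = -4770/143 - 1637*(-1/3) = -4770/143 + 1637/3 = 219781/429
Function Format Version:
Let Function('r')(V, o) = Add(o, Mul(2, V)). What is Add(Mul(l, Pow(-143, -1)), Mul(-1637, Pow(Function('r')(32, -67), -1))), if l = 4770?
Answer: Rational(219781, 429) ≈ 512.31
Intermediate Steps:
Add(Mul(l, Pow(-143, -1)), Mul(-1637, Pow(Function('r')(32, -67), -1))) = Add(Mul(4770, Pow(-143, -1)), Mul(-1637, Pow(Add(-67, Mul(2, 32)), -1))) = Add(Mul(4770, Rational(-1, 143)), Mul(-1637, Pow(Add(-67, 64), -1))) = Add(Rational(-4770, 143), Mul(-1637, Pow(-3, -1))) = Add(Rational(-4770, 143), Mul(-1637, Rational(-1, 3))) = Add(Rational(-4770, 143), Rational(1637, 3)) = Rational(219781, 429)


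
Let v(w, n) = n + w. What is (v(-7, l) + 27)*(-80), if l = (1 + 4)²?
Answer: -3600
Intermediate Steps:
l = 25 (l = 5² = 25)
(v(-7, l) + 27)*(-80) = ((25 - 7) + 27)*(-80) = (18 + 27)*(-80) = 45*(-80) = -3600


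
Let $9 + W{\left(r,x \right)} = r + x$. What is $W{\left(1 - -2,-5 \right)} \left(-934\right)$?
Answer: $10274$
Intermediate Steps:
$W{\left(r,x \right)} = -9 + r + x$ ($W{\left(r,x \right)} = -9 + \left(r + x\right) = -9 + r + x$)
$W{\left(1 - -2,-5 \right)} \left(-934\right) = \left(-9 + \left(1 - -2\right) - 5\right) \left(-934\right) = \left(-9 + \left(1 + 2\right) - 5\right) \left(-934\right) = \left(-9 + 3 - 5\right) \left(-934\right) = \left(-11\right) \left(-934\right) = 10274$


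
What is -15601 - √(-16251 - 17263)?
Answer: -15601 - I*√33514 ≈ -15601.0 - 183.07*I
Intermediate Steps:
-15601 - √(-16251 - 17263) = -15601 - √(-33514) = -15601 - I*√33514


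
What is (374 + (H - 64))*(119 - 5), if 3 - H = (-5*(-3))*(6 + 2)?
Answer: 22002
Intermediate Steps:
H = -117 (H = 3 - (-5*(-3))*(6 + 2) = 3 - 15*8 = 3 - 1*120 = 3 - 120 = -117)
(374 + (H - 64))*(119 - 5) = (374 + (-117 - 64))*(119 - 5) = (374 - 181)*114 = 193*114 = 22002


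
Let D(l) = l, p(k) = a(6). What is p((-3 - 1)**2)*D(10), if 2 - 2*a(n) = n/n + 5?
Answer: -20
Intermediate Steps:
a(n) = -2 (a(n) = 1 - (n/n + 5)/2 = 1 - (1 + 5)/2 = 1 - 1/2*6 = 1 - 3 = -2)
p(k) = -2
p((-3 - 1)**2)*D(10) = -2*10 = -20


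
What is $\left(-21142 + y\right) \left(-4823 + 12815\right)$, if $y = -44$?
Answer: $-169318512$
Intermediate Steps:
$\left(-21142 + y\right) \left(-4823 + 12815\right) = \left(-21142 - 44\right) \left(-4823 + 12815\right) = \left(-21186\right) 7992 = -169318512$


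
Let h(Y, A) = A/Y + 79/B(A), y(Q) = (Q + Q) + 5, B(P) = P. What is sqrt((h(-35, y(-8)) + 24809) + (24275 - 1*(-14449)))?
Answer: sqrt(9416160985)/385 ≈ 252.04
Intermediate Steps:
y(Q) = 5 + 2*Q (y(Q) = 2*Q + 5 = 5 + 2*Q)
h(Y, A) = 79/A + A/Y (h(Y, A) = A/Y + 79/A = 79/A + A/Y)
sqrt((h(-35, y(-8)) + 24809) + (24275 - 1*(-14449))) = sqrt(((79/(5 + 2*(-8)) + (5 + 2*(-8))/(-35)) + 24809) + (24275 - 1*(-14449))) = sqrt(((79/(5 - 16) + (5 - 16)*(-1/35)) + 24809) + (24275 + 14449)) = sqrt(((79/(-11) - 11*(-1/35)) + 24809) + 38724) = sqrt(((79*(-1/11) + 11/35) + 24809) + 38724) = sqrt(((-79/11 + 11/35) + 24809) + 38724) = sqrt((-2644/385 + 24809) + 38724) = sqrt(9548821/385 + 38724) = sqrt(24457561/385) = sqrt(9416160985)/385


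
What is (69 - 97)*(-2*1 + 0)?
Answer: 56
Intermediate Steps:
(69 - 97)*(-2*1 + 0) = -28*(-2 + 0) = -28*(-2) = 56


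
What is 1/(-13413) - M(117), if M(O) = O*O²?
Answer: -21482435170/13413 ≈ -1.6016e+6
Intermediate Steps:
M(O) = O³
1/(-13413) - M(117) = 1/(-13413) - 1*117³ = -1/13413 - 1*1601613 = -1/13413 - 1601613 = -21482435170/13413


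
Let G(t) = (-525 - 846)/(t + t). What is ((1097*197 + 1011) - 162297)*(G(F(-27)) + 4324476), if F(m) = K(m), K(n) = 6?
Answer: 948297936881/4 ≈ 2.3707e+11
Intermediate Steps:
F(m) = 6
G(t) = -1371/(2*t) (G(t) = -1371*1/(2*t) = -1371/(2*t))
((1097*197 + 1011) - 162297)*(G(F(-27)) + 4324476) = ((1097*197 + 1011) - 162297)*(-1371/2/6 + 4324476) = ((216109 + 1011) - 162297)*(-1371/2*⅙ + 4324476) = (217120 - 162297)*(-457/4 + 4324476) = 54823*(17297447/4) = 948297936881/4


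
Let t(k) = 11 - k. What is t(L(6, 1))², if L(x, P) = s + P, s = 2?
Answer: 64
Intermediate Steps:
L(x, P) = 2 + P
t(L(6, 1))² = (11 - (2 + 1))² = (11 - 1*3)² = (11 - 3)² = 8² = 64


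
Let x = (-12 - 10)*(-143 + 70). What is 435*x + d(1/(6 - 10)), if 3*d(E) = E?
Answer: 8383319/12 ≈ 6.9861e+5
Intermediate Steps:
d(E) = E/3
x = 1606 (x = -22*(-73) = 1606)
435*x + d(1/(6 - 10)) = 435*1606 + 1/(3*(6 - 10)) = 698610 + (⅓)/(-4) = 698610 + (⅓)*(-¼) = 698610 - 1/12 = 8383319/12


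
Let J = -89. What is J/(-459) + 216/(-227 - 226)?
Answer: -19609/69309 ≈ -0.28292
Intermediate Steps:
J/(-459) + 216/(-227 - 226) = -89/(-459) + 216/(-227 - 226) = -89*(-1/459) + 216/(-453) = 89/459 + 216*(-1/453) = 89/459 - 72/151 = -19609/69309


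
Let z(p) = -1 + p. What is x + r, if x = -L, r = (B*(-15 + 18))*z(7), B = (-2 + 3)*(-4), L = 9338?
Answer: -9410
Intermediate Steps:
B = -4 (B = 1*(-4) = -4)
r = -72 (r = (-4*(-15 + 18))*(-1 + 7) = -4*3*6 = -12*6 = -72)
x = -9338 (x = -1*9338 = -9338)
x + r = -9338 - 72 = -9410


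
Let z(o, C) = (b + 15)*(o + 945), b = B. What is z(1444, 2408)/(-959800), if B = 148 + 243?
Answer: -484967/479900 ≈ -1.0106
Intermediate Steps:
B = 391
b = 391
z(o, C) = 383670 + 406*o (z(o, C) = (391 + 15)*(o + 945) = 406*(945 + o) = 383670 + 406*o)
z(1444, 2408)/(-959800) = (383670 + 406*1444)/(-959800) = (383670 + 586264)*(-1/959800) = 969934*(-1/959800) = -484967/479900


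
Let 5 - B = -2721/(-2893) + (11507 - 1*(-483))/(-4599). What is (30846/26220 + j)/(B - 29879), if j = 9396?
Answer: -546374800498527/1736850462962990 ≈ -0.31458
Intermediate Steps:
B = 88697726/13304907 (B = 5 - (-2721/(-2893) + (11507 - 1*(-483))/(-4599)) = 5 - (-2721*(-1/2893) + (11507 + 483)*(-1/4599)) = 5 - (2721/2893 + 11990*(-1/4599)) = 5 - (2721/2893 - 11990/4599) = 5 - 1*(-22173191/13304907) = 5 + 22173191/13304907 = 88697726/13304907 ≈ 6.6665)
(30846/26220 + j)/(B - 29879) = (30846/26220 + 9396)/(88697726/13304907 - 29879) = (30846*(1/26220) + 9396)/(-397448618527/13304907) = (5141/4370 + 9396)*(-13304907/397448618527) = (41065661/4370)*(-13304907/397448618527) = -546374800498527/1736850462962990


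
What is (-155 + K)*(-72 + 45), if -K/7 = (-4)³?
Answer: -7911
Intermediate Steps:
K = 448 (K = -7*(-4)³ = -7*(-64) = 448)
(-155 + K)*(-72 + 45) = (-155 + 448)*(-72 + 45) = 293*(-27) = -7911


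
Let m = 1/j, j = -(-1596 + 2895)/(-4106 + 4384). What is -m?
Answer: 278/1299 ≈ 0.21401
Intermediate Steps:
j = -1299/278 ≈ -4.6727
m = -278/1299 (m = 1/(-1299/278) = -278/1299 ≈ -0.21401)
-m = -1*(-278/1299) = 278/1299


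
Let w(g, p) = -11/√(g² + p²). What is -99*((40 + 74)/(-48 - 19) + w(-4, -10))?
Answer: 11286/67 + 1089*√29/58 ≈ 269.56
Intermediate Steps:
w(g, p) = -11/√(g² + p²)
-99*((40 + 74)/(-48 - 19) + w(-4, -10)) = -99*((40 + 74)/(-48 - 19) - 11/√((-4)² + (-10)²)) = -99*(114/(-67) - 11/√(16 + 100)) = -99*(114*(-1/67) - 11*√29/58) = -99*(-114/67 - 11*√29/58) = 11286/67 + 1089*√29/58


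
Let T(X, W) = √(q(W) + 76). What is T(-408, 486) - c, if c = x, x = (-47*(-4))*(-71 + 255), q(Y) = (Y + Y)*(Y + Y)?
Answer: -34592 + 2*√236215 ≈ -33620.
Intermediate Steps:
q(Y) = 4*Y² (q(Y) = (2*Y)*(2*Y) = 4*Y²)
x = 34592 (x = 188*184 = 34592)
c = 34592
T(X, W) = √(76 + 4*W²) (T(X, W) = √(4*W² + 76) = √(76 + 4*W²))
T(-408, 486) - c = 2*√(19 + 486²) - 1*34592 = 2*√(19 + 236196) - 34592 = 2*√236215 - 34592 = -34592 + 2*√236215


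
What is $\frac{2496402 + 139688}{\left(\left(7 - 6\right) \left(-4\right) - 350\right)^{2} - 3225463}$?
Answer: $- \frac{2636090}{3100147} \approx -0.85031$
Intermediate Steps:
$\frac{2496402 + 139688}{\left(\left(7 - 6\right) \left(-4\right) - 350\right)^{2} - 3225463} = \frac{2636090}{\left(1 \left(-4\right) - 350\right)^{2} - 3225463} = \frac{2636090}{\left(-4 - 350\right)^{2} - 3225463} = \frac{2636090}{\left(-354\right)^{2} - 3225463} = \frac{2636090}{125316 - 3225463} = \frac{2636090}{-3100147} = 2636090 \left(- \frac{1}{3100147}\right) = - \frac{2636090}{3100147}$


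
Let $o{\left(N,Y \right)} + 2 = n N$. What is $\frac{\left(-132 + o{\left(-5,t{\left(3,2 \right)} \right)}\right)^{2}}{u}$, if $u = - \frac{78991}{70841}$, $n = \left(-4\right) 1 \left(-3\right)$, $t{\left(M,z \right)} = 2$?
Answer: $- \frac{2666171876}{78991} \approx -33753.0$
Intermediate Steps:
$n = 12$ ($n = \left(-4\right) \left(-3\right) = 12$)
$o{\left(N,Y \right)} = -2 + 12 N$
$u = - \frac{78991}{70841}$ ($u = \left(-78991\right) \frac{1}{70841} = - \frac{78991}{70841} \approx -1.115$)
$\frac{\left(-132 + o{\left(-5,t{\left(3,2 \right)} \right)}\right)^{2}}{u} = \frac{\left(-132 + \left(-2 + 12 \left(-5\right)\right)\right)^{2}}{- \frac{78991}{70841}} = \left(-132 - 62\right)^{2} \left(- \frac{70841}{78991}\right) = \left(-194\right)^{2} \left(- \frac{70841}{78991}\right) = 37636 \left(- \frac{70841}{78991}\right) = - \frac{2666171876}{78991}$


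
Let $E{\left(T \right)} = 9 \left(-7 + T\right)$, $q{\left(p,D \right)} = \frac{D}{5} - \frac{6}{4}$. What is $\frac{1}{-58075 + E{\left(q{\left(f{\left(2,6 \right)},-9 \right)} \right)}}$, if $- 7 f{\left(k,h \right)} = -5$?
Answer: $- \frac{10}{581677} \approx -1.7192 \cdot 10^{-5}$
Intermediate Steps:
$f{\left(k,h \right)} = \frac{5}{7}$ ($f{\left(k,h \right)} = \left(- \frac{1}{7}\right) \left(-5\right) = \frac{5}{7}$)
$q{\left(p,D \right)} = - \frac{3}{2} + \frac{D}{5}$ ($q{\left(p,D \right)} = D \frac{1}{5} - \frac{3}{2} = \frac{D}{5} - \frac{3}{2} = - \frac{3}{2} + \frac{D}{5}$)
$E{\left(T \right)} = -63 + 9 T$
$\frac{1}{-58075 + E{\left(q{\left(f{\left(2,6 \right)},-9 \right)} \right)}} = \frac{1}{-58075 - \left(63 - 9 \left(- \frac{3}{2} + \frac{1}{5} \left(-9\right)\right)\right)} = \frac{1}{-58075 - \left(63 - 9 \left(- \frac{3}{2} - \frac{9}{5}\right)\right)} = \frac{1}{-58075 + \left(-63 + 9 \left(- \frac{33}{10}\right)\right)} = \frac{1}{-58075 - \frac{927}{10}} = \frac{1}{- \frac{581677}{10}} = - \frac{10}{581677}$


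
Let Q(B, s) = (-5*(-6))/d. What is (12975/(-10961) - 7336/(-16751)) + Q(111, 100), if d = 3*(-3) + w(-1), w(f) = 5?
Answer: -432569189/52459346 ≈ -8.2458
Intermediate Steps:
d = -4 (d = 3*(-3) + 5 = -9 + 5 = -4)
Q(B, s) = -15/2 (Q(B, s) = -5*(-6)/(-4) = 30*(-¼) = -15/2)
(12975/(-10961) - 7336/(-16751)) + Q(111, 100) = (12975/(-10961) - 7336/(-16751)) - 15/2 = (12975*(-1/10961) - 7336*(-1/16751)) - 15/2 = (-12975/10961 + 1048/2393) - 15/2 = -19562047/26229673 - 15/2 = -432569189/52459346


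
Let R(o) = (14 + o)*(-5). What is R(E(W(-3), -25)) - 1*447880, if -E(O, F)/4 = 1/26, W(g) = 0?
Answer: -5823340/13 ≈ -4.4795e+5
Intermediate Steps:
E(O, F) = -2/13 (E(O, F) = -4/26 = -4*1/26 = -2/13)
R(o) = -70 - 5*o
R(E(W(-3), -25)) - 1*447880 = (-70 - 5*(-2/13)) - 1*447880 = (-70 + 10/13) - 447880 = -900/13 - 447880 = -5823340/13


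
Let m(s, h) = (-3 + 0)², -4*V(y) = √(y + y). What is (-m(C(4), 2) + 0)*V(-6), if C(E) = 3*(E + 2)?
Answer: 9*I*√3/2 ≈ 7.7942*I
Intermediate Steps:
V(y) = -√2*√y/4 (V(y) = -√(y + y)/4 = -√2*√y/4)
C(E) = 6 + 3*E (C(E) = 3*(2 + E) = 6 + 3*E)
m(s, h) = 9 (m(s, h) = (-3)² = 9)
(-m(C(4), 2) + 0)*V(-6) = (-1*9 + 0)*(-√2*√(-6)/4) = (-9 + 0)*(-√2*I*√6/4) = -(-9)*I*√3/2 = 9*I*√3/2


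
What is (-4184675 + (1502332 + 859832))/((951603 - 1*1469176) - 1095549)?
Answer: 1822511/1613122 ≈ 1.1298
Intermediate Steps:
(-4184675 + (1502332 + 859832))/((951603 - 1*1469176) - 1095549) = (-4184675 + 2362164)/((951603 - 1469176) - 1095549) = -1822511/(-517573 - 1095549) = -1822511/(-1613122) = -1822511*(-1/1613122) = 1822511/1613122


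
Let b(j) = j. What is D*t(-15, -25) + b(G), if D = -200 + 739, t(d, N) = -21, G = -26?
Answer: -11345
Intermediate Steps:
D = 539
D*t(-15, -25) + b(G) = 539*(-21) - 26 = -11319 - 26 = -11345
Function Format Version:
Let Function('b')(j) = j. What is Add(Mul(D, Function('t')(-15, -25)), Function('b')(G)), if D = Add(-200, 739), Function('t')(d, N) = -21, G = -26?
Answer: -11345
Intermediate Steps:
D = 539
Add(Mul(D, Function('t')(-15, -25)), Function('b')(G)) = Add(Mul(539, -21), -26) = Add(-11319, -26) = -11345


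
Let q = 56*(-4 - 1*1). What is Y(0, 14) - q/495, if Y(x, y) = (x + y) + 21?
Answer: 3521/99 ≈ 35.566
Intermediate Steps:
q = -280 (q = 56*(-4 - 1) = 56*(-5) = -280)
Y(x, y) = 21 + x + y
Y(0, 14) - q/495 = (21 + 0 + 14) - (-280)/495 = 35 - (-280)/495 = 35 - 1*(-56/99) = 35 + 56/99 = 3521/99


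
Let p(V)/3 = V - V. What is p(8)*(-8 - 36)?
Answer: 0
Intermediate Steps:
p(V) = 0 (p(V) = 3*(V - V) = 3*0 = 0)
p(8)*(-8 - 36) = 0*(-8 - 36) = 0*(-44) = 0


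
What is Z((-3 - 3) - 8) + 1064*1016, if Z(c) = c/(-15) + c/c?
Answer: 16215389/15 ≈ 1.0810e+6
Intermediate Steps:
Z(c) = 1 - c/15 (Z(c) = c*(-1/15) + 1 = -c/15 + 1 = 1 - c/15)
Z((-3 - 3) - 8) + 1064*1016 = (1 - ((-3 - 3) - 8)/15) + 1064*1016 = (1 - (-6 - 8)/15) + 1081024 = (1 - 1/15*(-14)) + 1081024 = (1 + 14/15) + 1081024 = 29/15 + 1081024 = 16215389/15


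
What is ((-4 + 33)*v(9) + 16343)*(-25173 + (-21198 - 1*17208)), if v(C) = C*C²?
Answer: -2383195236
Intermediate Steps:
v(C) = C³
((-4 + 33)*v(9) + 16343)*(-25173 + (-21198 - 1*17208)) = ((-4 + 33)*9³ + 16343)*(-25173 + (-21198 - 1*17208)) = (29*729 + 16343)*(-25173 + (-21198 - 17208)) = (21141 + 16343)*(-25173 - 38406) = 37484*(-63579) = -2383195236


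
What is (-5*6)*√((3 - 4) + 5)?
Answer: -60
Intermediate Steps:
(-5*6)*√((3 - 4) + 5) = -30*√(-1 + 5) = -30*√4 = -30*2 = -60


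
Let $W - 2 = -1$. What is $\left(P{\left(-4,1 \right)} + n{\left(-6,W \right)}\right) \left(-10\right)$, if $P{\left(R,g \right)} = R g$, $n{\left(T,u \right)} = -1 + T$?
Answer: $110$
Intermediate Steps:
$W = 1$ ($W = 2 - 1 = 1$)
$\left(P{\left(-4,1 \right)} + n{\left(-6,W \right)}\right) \left(-10\right) = \left(\left(-4\right) 1 - 7\right) \left(-10\right) = \left(-4 - 7\right) \left(-10\right) = \left(-11\right) \left(-10\right) = 110$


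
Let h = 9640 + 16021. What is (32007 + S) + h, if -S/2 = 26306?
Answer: 5056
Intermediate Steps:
S = -52612 (S = -2*26306 = -52612)
h = 25661
(32007 + S) + h = (32007 - 52612) + 25661 = -20605 + 25661 = 5056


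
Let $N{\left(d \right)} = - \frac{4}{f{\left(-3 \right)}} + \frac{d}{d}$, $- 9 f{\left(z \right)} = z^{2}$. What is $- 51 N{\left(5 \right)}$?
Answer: $-255$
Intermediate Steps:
$f{\left(z \right)} = - \frac{z^{2}}{9}$
$N{\left(d \right)} = 5$ ($N{\left(d \right)} = - \frac{4}{\left(- \frac{1}{9}\right) \left(-3\right)^{2}} + \frac{d}{d} = - \frac{4}{\left(- \frac{1}{9}\right) 9} + 1 = - \frac{4}{-1} + 1 = \left(-4\right) \left(-1\right) + 1 = 4 + 1 = 5$)
$- 51 N{\left(5 \right)} = \left(-51\right) 5 = -255$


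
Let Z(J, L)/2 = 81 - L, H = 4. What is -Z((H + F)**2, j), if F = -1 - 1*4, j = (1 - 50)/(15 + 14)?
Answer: -4796/29 ≈ -165.38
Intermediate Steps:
j = -49/29 ≈ -1.6897
F = -5 (F = -1 - 4 = -5)
Z(J, L) = 162 - 2*L (Z(J, L) = 2*(81 - L) = 162 - 2*L)
-Z((H + F)**2, j) = -(162 - 2*(-49/29)) = -(162 + 98/29) = -1*4796/29 = -4796/29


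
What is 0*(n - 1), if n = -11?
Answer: 0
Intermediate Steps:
0*(n - 1) = 0*(-11 - 1) = 0*(-12) = 0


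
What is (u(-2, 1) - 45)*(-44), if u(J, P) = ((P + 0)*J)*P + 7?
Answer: 1760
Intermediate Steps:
u(J, P) = 7 + J*P² (u(J, P) = (P*J)*P + 7 = (J*P)*P + 7 = J*P² + 7 = 7 + J*P²)
(u(-2, 1) - 45)*(-44) = ((7 - 2*1²) - 45)*(-44) = ((7 - 2*1) - 45)*(-44) = ((7 - 2) - 45)*(-44) = (5 - 45)*(-44) = -40*(-44) = 1760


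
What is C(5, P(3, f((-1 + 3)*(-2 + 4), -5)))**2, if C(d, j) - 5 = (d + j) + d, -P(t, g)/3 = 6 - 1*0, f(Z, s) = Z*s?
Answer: 9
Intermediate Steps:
P(t, g) = -18 (P(t, g) = -3*(6 - 1*0) = -3*(6 + 0) = -3*6 = -18)
C(d, j) = 5 + j + 2*d (C(d, j) = 5 + ((d + j) + d) = 5 + (j + 2*d) = 5 + j + 2*d)
C(5, P(3, f((-1 + 3)*(-2 + 4), -5)))**2 = (5 - 18 + 2*5)**2 = (5 - 18 + 10)**2 = (-3)**2 = 9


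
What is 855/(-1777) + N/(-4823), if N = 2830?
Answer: -9152575/8570471 ≈ -1.0679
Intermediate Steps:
855/(-1777) + N/(-4823) = 855/(-1777) + 2830/(-4823) = 855*(-1/1777) + 2830*(-1/4823) = -855/1777 - 2830/4823 = -9152575/8570471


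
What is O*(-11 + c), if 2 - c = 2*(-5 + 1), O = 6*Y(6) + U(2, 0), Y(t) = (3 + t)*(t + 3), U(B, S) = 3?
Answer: -489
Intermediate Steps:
Y(t) = (3 + t)² (Y(t) = (3 + t)*(3 + t) = (3 + t)²)
O = 489 (O = 6*(3 + 6)² + 3 = 6*9² + 3 = 6*81 + 3 = 486 + 3 = 489)
c = 10 (c = 2 - 2*(-5 + 1) = 2 - 2*(-4) = 2 - 1*(-8) = 2 + 8 = 10)
O*(-11 + c) = 489*(-11 + 10) = 489*(-1) = -489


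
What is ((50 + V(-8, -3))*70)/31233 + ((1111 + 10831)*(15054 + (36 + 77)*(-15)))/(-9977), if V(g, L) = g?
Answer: -1660890138698/103870547 ≈ -15990.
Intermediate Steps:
((50 + V(-8, -3))*70)/31233 + ((1111 + 10831)*(15054 + (36 + 77)*(-15)))/(-9977) = ((50 - 8)*70)/31233 + ((1111 + 10831)*(15054 + (36 + 77)*(-15)))/(-9977) = (42*70)*(1/31233) + (11942*(15054 + 113*(-15)))*(-1/9977) = 2940*(1/31233) + (11942*(15054 - 1695))*(-1/9977) = 980/10411 + (11942*13359)*(-1/9977) = 980/10411 + 159533178*(-1/9977) = 980/10411 - 159533178/9977 = -1660890138698/103870547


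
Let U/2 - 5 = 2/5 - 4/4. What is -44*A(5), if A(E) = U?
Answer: -1936/5 ≈ -387.20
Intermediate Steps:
U = 44/5 (U = 10 + 2*(2/5 - 4/4) = 10 + 2*(2*(1/5) - 4*1/4) = 10 + 2*(2/5 - 1) = 10 + 2*(-3/5) = 10 - 6/5 = 44/5 ≈ 8.8000)
A(E) = 44/5
-44*A(5) = -44*44/5 = -1936/5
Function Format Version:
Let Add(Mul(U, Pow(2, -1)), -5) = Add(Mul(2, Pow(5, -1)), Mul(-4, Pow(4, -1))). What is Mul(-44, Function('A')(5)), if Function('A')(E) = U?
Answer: Rational(-1936, 5) ≈ -387.20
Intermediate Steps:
U = Rational(44, 5) (U = Add(10, Mul(2, Add(Mul(2, Pow(5, -1)), Mul(-4, Pow(4, -1))))) = Add(10, Mul(2, Add(Mul(2, Rational(1, 5)), Mul(-4, Rational(1, 4))))) = Add(10, Mul(2, Add(Rational(2, 5), -1))) = Add(10, Mul(2, Rational(-3, 5))) = Add(10, Rational(-6, 5)) = Rational(44, 5) ≈ 8.8000)
Function('A')(E) = Rational(44, 5)
Mul(-44, Function('A')(5)) = Mul(-44, Rational(44, 5)) = Rational(-1936, 5)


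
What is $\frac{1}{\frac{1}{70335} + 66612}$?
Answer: $\frac{70335}{4685155021} \approx 1.5012 \cdot 10^{-5}$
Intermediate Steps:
$\frac{1}{\frac{1}{70335} + 66612} = \frac{1}{\frac{4685155021}{70335}} = \frac{70335}{4685155021}$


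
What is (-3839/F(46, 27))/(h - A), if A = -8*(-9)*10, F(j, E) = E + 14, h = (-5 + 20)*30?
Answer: 3839/11070 ≈ 0.34679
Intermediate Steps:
h = 450 (h = 15*30 = 450)
F(j, E) = 14 + E
A = 720 (A = 72*10 = 720)
(-3839/F(46, 27))/(h - A) = (-3839/(14 + 27))/(450 - 1*720) = (-3839/41)/(450 - 720) = -3839*1/41/(-270) = -3839/41*(-1/270) = 3839/11070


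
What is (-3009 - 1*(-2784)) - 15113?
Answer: -15338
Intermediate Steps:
(-3009 - 1*(-2784)) - 15113 = (-3009 + 2784) - 15113 = -225 - 15113 = -15338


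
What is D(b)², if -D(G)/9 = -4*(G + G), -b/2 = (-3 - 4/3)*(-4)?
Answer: 6230016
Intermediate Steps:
b = -104/3 (b = -2*(-3 - 4/3)*(-4) = -(-26)*(-4)/3 = -2*52/3 = -104/3 ≈ -34.667)
D(G) = 72*G (D(G) = -(-36)*(G + G) = -(-36)*2*G = -(-72)*G = 72*G)
D(b)² = (72*(-104/3))² = (-2496)² = 6230016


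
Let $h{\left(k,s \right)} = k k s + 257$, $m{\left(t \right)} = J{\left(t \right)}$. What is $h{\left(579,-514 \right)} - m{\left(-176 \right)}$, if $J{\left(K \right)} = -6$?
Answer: $-172313611$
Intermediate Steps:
$m{\left(t \right)} = -6$
$h{\left(k,s \right)} = 257 + s k^{2}$ ($h{\left(k,s \right)} = k^{2} s + 257 = s k^{2} + 257 = 257 + s k^{2}$)
$h{\left(579,-514 \right)} - m{\left(-176 \right)} = \left(257 - 514 \cdot 579^{2}\right) - -6 = \left(257 - 172313874\right) + 6 = -172313617 + 6 = -172313611$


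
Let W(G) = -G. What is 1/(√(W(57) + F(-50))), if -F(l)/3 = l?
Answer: √93/93 ≈ 0.10370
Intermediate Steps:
F(l) = -3*l
1/(√(W(57) + F(-50))) = 1/(√(-1*57 - 3*(-50))) = 1/(√(-57 + 150)) = 1/(√93) = √93/93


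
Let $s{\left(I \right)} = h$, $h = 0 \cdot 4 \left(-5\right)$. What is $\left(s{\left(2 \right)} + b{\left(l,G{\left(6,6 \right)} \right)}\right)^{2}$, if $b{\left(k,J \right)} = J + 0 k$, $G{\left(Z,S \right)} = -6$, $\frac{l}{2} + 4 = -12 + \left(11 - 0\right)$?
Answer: $36$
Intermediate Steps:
$l = -10$ ($l = -8 + 2 \left(-12 + \left(11 - 0\right)\right) = -8 + 2 \left(-12 + \left(11 + 0\right)\right) = -8 + 2 \left(-12 + 11\right) = -8 + 2 \left(-1\right) = -8 - 2 = -10$)
$b{\left(k,J \right)} = J$ ($b{\left(k,J \right)} = J + 0 = J$)
$h = 0$ ($h = 0 \left(-5\right) = 0$)
$s{\left(I \right)} = 0$
$\left(s{\left(2 \right)} + b{\left(l,G{\left(6,6 \right)} \right)}\right)^{2} = \left(0 - 6\right)^{2} = \left(-6\right)^{2} = 36$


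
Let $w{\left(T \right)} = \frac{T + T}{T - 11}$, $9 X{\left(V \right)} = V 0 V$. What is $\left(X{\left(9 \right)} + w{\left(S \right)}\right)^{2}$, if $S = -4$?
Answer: $\frac{64}{225} \approx 0.28444$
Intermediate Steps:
$X{\left(V \right)} = 0$ ($X{\left(V \right)} = \frac{V 0 V}{9} = \frac{0 V}{9} = \frac{1}{9} \cdot 0 = 0$)
$w{\left(T \right)} = \frac{2 T}{-11 + T}$
$\left(X{\left(9 \right)} + w{\left(S \right)}\right)^{2} = \left(0 + 2 \left(-4\right) \frac{1}{-11 - 4}\right)^{2} = \left(0 + 2 \left(-4\right) \frac{1}{-15}\right)^{2} = \left(0 + 2 \left(-4\right) \left(- \frac{1}{15}\right)\right)^{2} = \left(0 + \frac{8}{15}\right)^{2} = \left(\frac{8}{15}\right)^{2} = \frac{64}{225}$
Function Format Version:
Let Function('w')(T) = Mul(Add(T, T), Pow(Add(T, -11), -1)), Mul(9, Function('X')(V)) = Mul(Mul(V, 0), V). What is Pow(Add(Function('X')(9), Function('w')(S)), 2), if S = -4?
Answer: Rational(64, 225) ≈ 0.28444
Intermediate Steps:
Function('X')(V) = 0 (Function('X')(V) = Mul(Rational(1, 9), Mul(Mul(V, 0), V)) = Mul(Rational(1, 9), Mul(0, V)) = Mul(Rational(1, 9), 0) = 0)
Function('w')(T) = Mul(2, T, Pow(Add(-11, T), -1)) (Function('w')(T) = Mul(Mul(2, T), Pow(Add(-11, T), -1)) = Mul(2, T, Pow(Add(-11, T), -1)))
Pow(Add(Function('X')(9), Function('w')(S)), 2) = Pow(Add(0, Mul(2, -4, Pow(Add(-11, -4), -1))), 2) = Pow(Add(0, Mul(2, -4, Pow(-15, -1))), 2) = Pow(Add(0, Mul(2, -4, Rational(-1, 15))), 2) = Pow(Add(0, Rational(8, 15)), 2) = Pow(Rational(8, 15), 2) = Rational(64, 225)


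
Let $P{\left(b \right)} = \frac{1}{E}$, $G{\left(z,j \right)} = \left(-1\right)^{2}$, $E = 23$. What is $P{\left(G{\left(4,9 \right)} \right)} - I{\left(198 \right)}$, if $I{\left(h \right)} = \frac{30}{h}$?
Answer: $- \frac{82}{759} \approx -0.10804$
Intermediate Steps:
$G{\left(z,j \right)} = 1$
$P{\left(b \right)} = \frac{1}{23}$
$P{\left(G{\left(4,9 \right)} \right)} - I{\left(198 \right)} = \frac{1}{23} - \frac{30}{198} = \frac{1}{23} - 30 \cdot \frac{1}{198} = \frac{1}{23} - \frac{5}{33} = - \frac{82}{759}$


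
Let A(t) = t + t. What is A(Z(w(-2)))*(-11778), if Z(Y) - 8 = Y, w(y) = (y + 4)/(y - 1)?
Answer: -172744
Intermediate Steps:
w(y) = (4 + y)/(-1 + y)
Z(Y) = 8 + Y
A(t) = 2*t
A(Z(w(-2)))*(-11778) = (2*(8 + (4 - 2)/(-1 - 2)))*(-11778) = (2*(8 + 2/(-3)))*(-11778) = (2*(8 - 1/3*2))*(-11778) = (2*(8 - 2/3))*(-11778) = (2*(22/3))*(-11778) = (44/3)*(-11778) = -172744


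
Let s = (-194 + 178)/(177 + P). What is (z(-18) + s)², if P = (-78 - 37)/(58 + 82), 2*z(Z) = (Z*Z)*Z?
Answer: 206930411525776/24334489 ≈ 8.5036e+6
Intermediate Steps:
z(Z) = Z³/2 (z(Z) = ((Z*Z)*Z)/2 = (Z²*Z)/2 = Z³/2)
P = -23/28 (P = -115/140 = -115*1/140 = -23/28 ≈ -0.82143)
s = -448/4933 (s = (-194 + 178)/(177 - 23/28) = -16/4933/28 = -16*28/4933 = -448/4933 ≈ -0.090817)
(z(-18) + s)² = ((½)*(-18)³ - 448/4933)² = ((½)*(-5832) - 448/4933)² = (-2916 - 448/4933)² = (-14385076/4933)² = 206930411525776/24334489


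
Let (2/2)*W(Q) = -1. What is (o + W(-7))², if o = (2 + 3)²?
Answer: 576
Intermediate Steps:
o = 25 (o = 5² = 25)
W(Q) = -1
(o + W(-7))² = (25 - 1)² = 24² = 576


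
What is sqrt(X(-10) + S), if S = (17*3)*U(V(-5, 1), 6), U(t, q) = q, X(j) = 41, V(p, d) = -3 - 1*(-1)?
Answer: sqrt(347) ≈ 18.628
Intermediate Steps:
V(p, d) = -2 (V(p, d) = -3 + 1 = -2)
S = 306 (S = (17*3)*6 = 51*6 = 306)
sqrt(X(-10) + S) = sqrt(41 + 306) = sqrt(347)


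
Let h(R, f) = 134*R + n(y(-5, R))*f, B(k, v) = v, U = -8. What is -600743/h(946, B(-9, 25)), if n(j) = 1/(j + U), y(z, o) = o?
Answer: -563496934/118904657 ≈ -4.7391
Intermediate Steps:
n(j) = 1/(-8 + j) (n(j) = 1/(j - 8) = 1/(-8 + j))
h(R, f) = 134*R + f/(-8 + R)
-600743/h(946, B(-9, 25)) = -600743*(-8 + 946)/(25 + 134*946*(-8 + 946)) = -600743*938/(25 + 134*946*938) = -600743*938/(25 + 118904632) = -600743/((1/938)*118904657) = -600743/118904657/938 = -600743*938/118904657 = -563496934/118904657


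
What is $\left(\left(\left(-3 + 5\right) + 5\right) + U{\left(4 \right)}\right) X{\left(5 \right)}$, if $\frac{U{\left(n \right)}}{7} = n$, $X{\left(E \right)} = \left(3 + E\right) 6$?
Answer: $1680$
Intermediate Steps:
$X{\left(E \right)} = 18 + 6 E$
$U{\left(n \right)} = 7 n$
$\left(\left(\left(-3 + 5\right) + 5\right) + U{\left(4 \right)}\right) X{\left(5 \right)} = \left(\left(\left(-3 + 5\right) + 5\right) + 7 \cdot 4\right) \left(18 + 6 \cdot 5\right) = \left(\left(2 + 5\right) + 28\right) \left(18 + 30\right) = \left(7 + 28\right) 48 = 35 \cdot 48 = 1680$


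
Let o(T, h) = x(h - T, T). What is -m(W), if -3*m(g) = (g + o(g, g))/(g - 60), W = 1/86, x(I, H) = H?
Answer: -2/15477 ≈ -0.00012922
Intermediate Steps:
W = 1/86 ≈ 0.011628
o(T, h) = T
m(g) = -2*g/(3*(-60 + g)) (m(g) = -(g + g)/(3*(g - 60)) = -2*g/(3*(-60 + g)))
-m(W) = -(-2)/(86*(-180 + 3*(1/86))) = -(-2)/(86*(-180 + 3/86)) = -(-2)/(86*(-15477/86)) = -(-2)*(-86)/(86*15477) = -1*2/15477 = -2/15477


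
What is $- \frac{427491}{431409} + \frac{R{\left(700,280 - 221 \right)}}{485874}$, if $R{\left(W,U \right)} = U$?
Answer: $- \frac{69227103001}{69870138822} \approx -0.9908$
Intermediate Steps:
$- \frac{427491}{431409} + \frac{R{\left(700,280 - 221 \right)}}{485874} = - \frac{427491}{431409} + \frac{280 - 221}{485874} = \left(-427491\right) \frac{1}{431409} + 59 \cdot \frac{1}{485874} = - \frac{142497}{143803} + \frac{59}{485874} = - \frac{69227103001}{69870138822}$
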